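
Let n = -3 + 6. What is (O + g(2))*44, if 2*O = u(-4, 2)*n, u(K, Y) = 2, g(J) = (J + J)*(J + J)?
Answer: 836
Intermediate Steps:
g(J) = 4*J**2 (g(J) = (2*J)*(2*J) = 4*J**2)
n = 3
O = 3 (O = (2*3)/2 = (1/2)*6 = 3)
(O + g(2))*44 = (3 + 4*2**2)*44 = (3 + 4*4)*44 = (3 + 16)*44 = 19*44 = 836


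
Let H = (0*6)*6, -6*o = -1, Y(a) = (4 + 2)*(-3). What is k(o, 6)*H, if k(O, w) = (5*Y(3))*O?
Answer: 0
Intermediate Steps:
Y(a) = -18 (Y(a) = 6*(-3) = -18)
o = 1/6 (o = -1/6*(-1) = 1/6 ≈ 0.16667)
H = 0 (H = 0*6 = 0)
k(O, w) = -90*O (k(O, w) = (5*(-18))*O = -90*O)
k(o, 6)*H = -90*1/6*0 = -15*0 = 0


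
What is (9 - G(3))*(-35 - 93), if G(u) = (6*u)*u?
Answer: 5760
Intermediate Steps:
G(u) = 6*u²
(9 - G(3))*(-35 - 93) = (9 - 6*3²)*(-35 - 93) = (9 - 6*9)*(-128) = (9 - 1*54)*(-128) = (9 - 54)*(-128) = -45*(-128) = 5760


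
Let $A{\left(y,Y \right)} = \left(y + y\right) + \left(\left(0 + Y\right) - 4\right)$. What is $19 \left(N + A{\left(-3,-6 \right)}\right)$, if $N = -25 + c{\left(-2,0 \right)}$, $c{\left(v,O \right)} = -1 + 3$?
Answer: $-741$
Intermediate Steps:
$c{\left(v,O \right)} = 2$
$N = -23$ ($N = -25 + 2 = -23$)
$A{\left(y,Y \right)} = -4 + Y + 2 y$ ($A{\left(y,Y \right)} = 2 y + \left(Y - 4\right) = 2 y + \left(-4 + Y\right) = -4 + Y + 2 y$)
$19 \left(N + A{\left(-3,-6 \right)}\right) = 19 \left(-23 - 16\right) = 19 \left(-39\right) = -741$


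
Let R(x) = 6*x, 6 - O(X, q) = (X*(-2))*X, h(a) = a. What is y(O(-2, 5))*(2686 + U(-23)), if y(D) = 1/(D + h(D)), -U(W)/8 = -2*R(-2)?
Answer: 1247/14 ≈ 89.071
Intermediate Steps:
O(X, q) = 6 + 2*X**2 (O(X, q) = 6 - X*(-2)*X = 6 - (-2*X)*X = 6 - (-2)*X**2 = 6 + 2*X**2)
U(W) = -192 (U(W) = -(-16)*6*(-2) = -(-16)*(-12) = -8*24 = -192)
y(D) = 1/(2*D) (y(D) = 1/(D + D) = 1/(2*D))
y(O(-2, 5))*(2686 + U(-23)) = (1/(2*(6 + 2*(-2)**2)))*(2686 - 192) = (1/(2*(6 + 2*4)))*2494 = (1/(2*(6 + 8)))*2494 = ((1/2)/14)*2494 = ((1/2)*(1/14))*2494 = (1/28)*2494 = 1247/14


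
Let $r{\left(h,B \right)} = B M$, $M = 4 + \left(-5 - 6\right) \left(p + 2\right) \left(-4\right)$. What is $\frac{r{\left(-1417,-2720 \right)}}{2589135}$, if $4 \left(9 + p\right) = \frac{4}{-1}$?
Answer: $\frac{63104}{172609} \approx 0.36559$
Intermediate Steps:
$p = -10$ ($p = -9 + \frac{4 \frac{1}{-1}}{4} = -9 + \frac{4 \left(-1\right)}{4} = -9 + \frac{1}{4} \left(-4\right) = -9 - 1 = -10$)
$M = -348$ ($M = 4 + \left(-5 - 6\right) \left(-10 + 2\right) \left(-4\right) = 4 + \left(-5 - 6\right) \left(\left(-8\right) \left(-4\right)\right) = 4 - 352 = -348$)
$r{\left(h,B \right)} = - 348 B$ ($r{\left(h,B \right)} = B \left(-348\right) = - 348 B$)
$\frac{r{\left(-1417,-2720 \right)}}{2589135} = \frac{\left(-348\right) \left(-2720\right)}{2589135} = 946560 \cdot \frac{1}{2589135} = \frac{63104}{172609}$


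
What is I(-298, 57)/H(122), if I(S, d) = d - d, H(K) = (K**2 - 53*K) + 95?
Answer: 0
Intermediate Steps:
H(K) = 95 + K**2 - 53*K
I(S, d) = 0
I(-298, 57)/H(122) = 0/(95 + 122**2 - 53*122) = 0/(95 + 14884 - 6466) = 0/8513 = 0*(1/8513) = 0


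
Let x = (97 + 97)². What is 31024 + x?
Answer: 68660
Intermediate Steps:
x = 37636 (x = 194² = 37636)
31024 + x = 31024 + 37636 = 68660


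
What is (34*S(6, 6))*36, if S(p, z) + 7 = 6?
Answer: -1224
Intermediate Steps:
S(p, z) = -1 (S(p, z) = -7 + 6 = -1)
(34*S(6, 6))*36 = (34*(-1))*36 = -34*36 = -1224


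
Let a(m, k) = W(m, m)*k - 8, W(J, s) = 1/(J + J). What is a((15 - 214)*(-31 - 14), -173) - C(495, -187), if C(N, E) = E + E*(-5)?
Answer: -13540133/17910 ≈ -756.01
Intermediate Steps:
W(J, s) = 1/(2*J)
a(m, k) = -8 + k/(2*m) (a(m, k) = (1/(2*m))*k - 8 = k/(2*m) - 8 = -8 + k/(2*m))
C(N, E) = -4*E (C(N, E) = E - 5*E = -4*E)
a((15 - 214)*(-31 - 14), -173) - C(495, -187) = (-8 + (½)*(-173)/((15 - 214)*(-31 - 14))) - (-4)*(-187) = (-8 + (½)*(-173)/(-199*(-45))) - 1*748 = (-8 + (½)*(-173)/8955) - 748 = (-8 + (½)*(-173)*(1/8955)) - 748 = (-8 - 173/17910) - 748 = -143453/17910 - 748 = -13540133/17910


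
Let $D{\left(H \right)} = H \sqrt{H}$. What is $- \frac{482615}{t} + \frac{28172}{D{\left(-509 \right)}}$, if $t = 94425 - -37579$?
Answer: $- \frac{482615}{132004} + \frac{28172 i \sqrt{509}}{259081} \approx -3.6561 + 2.4532 i$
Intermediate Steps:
$D{\left(H \right)} = H^{\frac{3}{2}}$
$t = 132004$ ($t = 94425 + 37579 = 132004$)
$- \frac{482615}{t} + \frac{28172}{D{\left(-509 \right)}} = - \frac{482615}{132004} + \frac{28172}{\left(-509\right)^{\frac{3}{2}}} = \left(-482615\right) \frac{1}{132004} + \frac{28172}{\left(-509\right) i \sqrt{509}} = - \frac{482615}{132004} + 28172 \frac{i \sqrt{509}}{259081} = - \frac{482615}{132004} + \frac{28172 i \sqrt{509}}{259081}$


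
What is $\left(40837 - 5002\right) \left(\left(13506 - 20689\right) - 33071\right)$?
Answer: $-1442502090$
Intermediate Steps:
$\left(40837 - 5002\right) \left(\left(13506 - 20689\right) - 33071\right) = 35835 \left(-7183 - 33071\right) = 35835 \left(-40254\right) = -1442502090$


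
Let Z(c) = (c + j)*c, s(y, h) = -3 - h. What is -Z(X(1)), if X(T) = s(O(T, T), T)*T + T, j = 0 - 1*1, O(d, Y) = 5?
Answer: -12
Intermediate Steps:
j = -1 (j = 0 - 1 = -1)
X(T) = T + T*(-3 - T) (X(T) = (-3 - T)*T + T = T*(-3 - T) + T = T + T*(-3 - T))
Z(c) = c*(-1 + c) (Z(c) = (c - 1)*c = (-1 + c)*c = c*(-1 + c))
-Z(X(1)) = -(-1*1*(2 + 1))*(-1 - 1*1*(2 + 1)) = -(-1*1*3)*(-1 - 1*1*3) = -(-3)*(-1 - 3) = -(-3)*(-4) = -1*12 = -12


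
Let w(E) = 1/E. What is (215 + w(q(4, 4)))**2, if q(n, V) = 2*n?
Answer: 2961841/64 ≈ 46279.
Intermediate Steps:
(215 + w(q(4, 4)))**2 = (215 + 1/(2*4))**2 = (215 + 1/8)**2 = (1721/8)**2 = 2961841/64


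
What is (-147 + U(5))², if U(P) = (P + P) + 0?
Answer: 18769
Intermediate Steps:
U(P) = 2*P (U(P) = 2*P + 0 = 2*P)
(-147 + U(5))² = (-147 + 2*5)² = (-147 + 10)² = (-137)² = 18769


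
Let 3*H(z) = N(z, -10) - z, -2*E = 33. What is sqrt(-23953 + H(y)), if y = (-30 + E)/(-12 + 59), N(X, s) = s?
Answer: I*sqrt(1905077226)/282 ≈ 154.78*I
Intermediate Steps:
E = -33/2 (E = -1/2*33 = -33/2 ≈ -16.500)
y = -93/94 (y = (-30 - 33/2)/(-12 + 59) = -93/2/47 = -93/2*1/47 = -93/94 ≈ -0.98936)
H(z) = -10/3 - z/3 (H(z) = (-10 - z)/3 = -10/3 - z/3)
sqrt(-23953 + H(y)) = sqrt(-23953 + (-10/3 - 1/3*(-93/94))) = sqrt(-23953 + (-10/3 + 31/94)) = sqrt(-23953 - 847/282) = sqrt(-6755593/282) = I*sqrt(1905077226)/282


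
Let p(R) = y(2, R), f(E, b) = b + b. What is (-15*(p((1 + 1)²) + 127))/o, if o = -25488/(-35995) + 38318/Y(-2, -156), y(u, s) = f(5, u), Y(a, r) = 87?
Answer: -6153525225/1381473866 ≈ -4.4543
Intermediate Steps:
f(E, b) = 2*b
y(u, s) = 2*u
p(R) = 4 (p(R) = 2*2 = 4)
o = 1381473866/3131565 (o = -25488/(-35995) + 38318/87 = -25488*(-1/35995) + 38318*(1/87) = 25488/35995 + 38318/87 = 1381473866/3131565 ≈ 441.15)
(-15*(p((1 + 1)²) + 127))/o = (-15*(4 + 127))/(1381473866/3131565) = -15*131*(3131565/1381473866) = -1965*3131565/1381473866 = -6153525225/1381473866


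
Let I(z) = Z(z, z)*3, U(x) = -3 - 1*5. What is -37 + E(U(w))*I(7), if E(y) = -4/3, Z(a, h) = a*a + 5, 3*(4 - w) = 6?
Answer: -253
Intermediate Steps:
w = 2 (w = 4 - ⅓*6 = 4 - 2 = 2)
Z(a, h) = 5 + a² (Z(a, h) = a² + 5 = 5 + a²)
U(x) = -8 (U(x) = -3 - 5 = -8)
I(z) = 15 + 3*z² (I(z) = (5 + z²)*3 = 15 + 3*z²)
E(y) = -4/3 (E(y) = -4*⅓ = -4/3)
-37 + E(U(w))*I(7) = -37 - 4*(15 + 3*7²)/3 = -37 - 4*(15 + 3*49)/3 = -37 - 4*(15 + 147)/3 = -37 - 4/3*162 = -37 - 216 = -253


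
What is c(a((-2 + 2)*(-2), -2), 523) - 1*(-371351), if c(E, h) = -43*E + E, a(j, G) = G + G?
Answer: 371519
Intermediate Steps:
a(j, G) = 2*G
c(E, h) = -42*E
c(a((-2 + 2)*(-2), -2), 523) - 1*(-371351) = -84*(-2) - 1*(-371351) = -42*(-4) + 371351 = 168 + 371351 = 371519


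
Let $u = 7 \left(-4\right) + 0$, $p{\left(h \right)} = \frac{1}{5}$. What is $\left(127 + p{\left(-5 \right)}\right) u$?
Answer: $- \frac{17808}{5} \approx -3561.6$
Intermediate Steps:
$p{\left(h \right)} = \frac{1}{5}$
$u = -28$ ($u = -28 + 0 = -28$)
$\left(127 + p{\left(-5 \right)}\right) u = \left(127 + \frac{1}{5}\right) \left(-28\right) = \frac{636}{5} \left(-28\right) = - \frac{17808}{5}$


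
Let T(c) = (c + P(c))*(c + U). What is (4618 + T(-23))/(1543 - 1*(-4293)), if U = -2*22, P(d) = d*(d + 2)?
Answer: -13101/2918 ≈ -4.4897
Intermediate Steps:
P(d) = d*(2 + d)
U = -44
T(c) = (-44 + c)*(c + c*(2 + c)) (T(c) = (c + c*(2 + c))*(c - 44) = (c + c*(2 + c))*(-44 + c) = (-44 + c)*(c + c*(2 + c)))
(4618 + T(-23))/(1543 - 1*(-4293)) = (4618 - 23*(-132 + (-23)² - 41*(-23)))/(1543 - 1*(-4293)) = (4618 - 23*(-132 + 529 + 943))/(1543 + 4293) = (4618 - 23*1340)/5836 = (4618 - 30820)*(1/5836) = -26202*1/5836 = -13101/2918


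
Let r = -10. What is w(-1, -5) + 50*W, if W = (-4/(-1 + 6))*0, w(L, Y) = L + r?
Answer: -11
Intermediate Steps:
w(L, Y) = -10 + L (w(L, Y) = L - 10 = -10 + L)
W = 0 (W = (-4/5)*0 = ((1/5)*(-4))*0 = -4/5*0 = 0)
w(-1, -5) + 50*W = (-10 - 1) + 50*0 = -11 + 0 = -11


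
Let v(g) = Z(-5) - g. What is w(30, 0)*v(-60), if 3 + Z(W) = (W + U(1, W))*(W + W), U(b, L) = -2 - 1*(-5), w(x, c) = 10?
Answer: 770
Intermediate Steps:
U(b, L) = 3 (U(b, L) = -2 + 5 = 3)
Z(W) = -3 + 2*W*(3 + W) (Z(W) = -3 + (W + 3)*(W + W) = -3 + (3 + W)*(2*W) = -3 + 2*W*(3 + W))
v(g) = 17 - g (v(g) = (-3 + 2*(-5)² + 6*(-5)) - g = (-3 + 2*25 - 30) - g = (-3 + 50 - 30) - g = 17 - g)
w(30, 0)*v(-60) = 10*(17 - 1*(-60)) = 10*(17 + 60) = 10*77 = 770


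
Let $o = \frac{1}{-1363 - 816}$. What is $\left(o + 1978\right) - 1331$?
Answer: $\frac{1409812}{2179} \approx 647.0$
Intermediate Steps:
$o = - \frac{1}{2179}$ ($o = \frac{1}{-2179} = - \frac{1}{2179} \approx -0.00045893$)
$\left(o + 1978\right) - 1331 = \left(- \frac{1}{2179} + 1978\right) - 1331 = \frac{4310061}{2179} - 1331 = \frac{1409812}{2179}$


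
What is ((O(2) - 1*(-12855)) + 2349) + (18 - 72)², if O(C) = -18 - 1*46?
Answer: 18056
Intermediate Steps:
O(C) = -64 (O(C) = -18 - 46 = -64)
((O(2) - 1*(-12855)) + 2349) + (18 - 72)² = ((-64 - 1*(-12855)) + 2349) + (18 - 72)² = ((-64 + 12855) + 2349) + (-54)² = (12791 + 2349) + 2916 = 15140 + 2916 = 18056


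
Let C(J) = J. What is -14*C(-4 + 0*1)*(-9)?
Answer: -504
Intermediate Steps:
-14*C(-4 + 0*1)*(-9) = -14*(-4 + 0*1)*(-9) = -14*(-4 + 0)*(-9) = -14*(-4)*(-9) = 56*(-9) = -504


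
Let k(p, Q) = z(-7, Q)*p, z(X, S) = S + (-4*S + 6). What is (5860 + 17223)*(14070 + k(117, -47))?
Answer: 721782327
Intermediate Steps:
z(X, S) = 6 - 3*S (z(X, S) = S + (6 - 4*S) = 6 - 3*S)
k(p, Q) = p*(6 - 3*Q) (k(p, Q) = (6 - 3*Q)*p = p*(6 - 3*Q))
(5860 + 17223)*(14070 + k(117, -47)) = (5860 + 17223)*(14070 + 3*117*(2 - 1*(-47))) = 23083*(14070 + 3*117*(2 + 47)) = 23083*(14070 + 3*117*49) = 23083*(14070 + 17199) = 23083*31269 = 721782327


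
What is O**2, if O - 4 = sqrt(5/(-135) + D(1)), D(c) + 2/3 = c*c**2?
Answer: 440/27 + 16*sqrt(6)/9 ≈ 20.651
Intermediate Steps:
D(c) = -2/3 + c**3 (D(c) = -2/3 + c*c**2 = -2/3 + c**3)
O = 4 + 2*sqrt(6)/9 (O = 4 + sqrt(5/(-135) + (-2/3 + 1**3)) = 4 + sqrt(5*(-1/135) + (-2/3 + 1)) = 4 + sqrt(-1/27 + 1/3) = 4 + sqrt(8/27) = 4 + 2*sqrt(6)/9 ≈ 4.5443)
O**2 = (4 + 2*sqrt(6)/9)**2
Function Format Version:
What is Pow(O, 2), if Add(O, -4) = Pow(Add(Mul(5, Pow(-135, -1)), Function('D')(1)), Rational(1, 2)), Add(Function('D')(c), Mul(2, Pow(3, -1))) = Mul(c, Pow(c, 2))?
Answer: Add(Rational(440, 27), Mul(Rational(16, 9), Pow(6, Rational(1, 2)))) ≈ 20.651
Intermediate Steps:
Function('D')(c) = Add(Rational(-2, 3), Pow(c, 3)) (Function('D')(c) = Add(Rational(-2, 3), Mul(c, Pow(c, 2))) = Add(Rational(-2, 3), Pow(c, 3)))
O = Add(4, Mul(Rational(2, 9), Pow(6, Rational(1, 2)))) (O = Add(4, Pow(Add(Mul(5, Pow(-135, -1)), Add(Rational(-2, 3), Pow(1, 3))), Rational(1, 2))) = Add(4, Pow(Add(Mul(5, Rational(-1, 135)), Add(Rational(-2, 3), 1)), Rational(1, 2))) = Add(4, Pow(Add(Rational(-1, 27), Rational(1, 3)), Rational(1, 2))) = Add(4, Pow(Rational(8, 27), Rational(1, 2))) = Add(4, Mul(Rational(2, 9), Pow(6, Rational(1, 2)))) ≈ 4.5443)
Pow(O, 2) = Pow(Add(4, Mul(Rational(2, 9), Pow(6, Rational(1, 2)))), 2)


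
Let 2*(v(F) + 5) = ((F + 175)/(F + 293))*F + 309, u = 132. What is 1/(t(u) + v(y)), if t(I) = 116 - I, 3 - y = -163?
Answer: 918/179159 ≈ 0.0051239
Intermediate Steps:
y = 166 (y = 3 - 1*(-163) = 3 + 163 = 166)
v(F) = 299/2 + F*(175 + F)/(2*(293 + F)) (v(F) = -5 + (((F + 175)/(F + 293))*F + 309)/2 = -5 + (((175 + F)/(293 + F))*F + 309)/2 = -5 + (F*(175 + F)/(293 + F) + 309)/2 = -5 + (309 + F*(175 + F)/(293 + F))/2 = -5 + (309/2 + F*(175 + F)/(2*(293 + F))) = 299/2 + F*(175 + F)/(2*(293 + F)))
1/(t(u) + v(y)) = 1/((116 - 1*132) + (87607 + 166² + 474*166)/(2*(293 + 166))) = 1/((116 - 132) + (½)*(87607 + 27556 + 78684)/459) = 1/(-16 + (½)*(1/459)*193847) = 1/(-16 + 193847/918) = 1/(179159/918) = 918/179159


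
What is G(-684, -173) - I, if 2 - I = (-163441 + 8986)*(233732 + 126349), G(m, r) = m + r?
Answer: -55616311714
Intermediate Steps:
I = 55616310857 (I = 2 - (-163441 + 8986)*(233732 + 126349) = 2 - (-154455)*360081 = 2 - 1*(-55616310855) = 2 + 55616310855 = 55616310857)
G(-684, -173) - I = (-684 - 173) - 1*55616310857 = -857 - 55616310857 = -55616311714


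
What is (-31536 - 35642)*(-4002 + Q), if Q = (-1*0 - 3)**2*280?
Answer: 99557796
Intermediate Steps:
Q = 2520 (Q = (0 - 3)**2*280 = (-3)**2*280 = 9*280 = 2520)
(-31536 - 35642)*(-4002 + Q) = (-31536 - 35642)*(-4002 + 2520) = -67178*(-1482) = 99557796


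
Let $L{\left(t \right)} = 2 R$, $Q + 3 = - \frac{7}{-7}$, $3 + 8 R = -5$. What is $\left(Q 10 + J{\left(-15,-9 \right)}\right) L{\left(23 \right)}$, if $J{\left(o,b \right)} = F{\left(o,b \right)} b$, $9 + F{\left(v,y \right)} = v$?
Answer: $-392$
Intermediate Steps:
$R = -1$ ($R = - \frac{3}{8} + \frac{1}{8} \left(-5\right) = - \frac{3}{8} - \frac{5}{8} = -1$)
$F{\left(v,y \right)} = -9 + v$
$J{\left(o,b \right)} = b \left(-9 + o\right)$ ($J{\left(o,b \right)} = \left(-9 + o\right) b = b \left(-9 + o\right)$)
$Q = -2$ ($Q = -3 - \frac{7}{-7} = -3 - -1 = -3 + 1 = -2$)
$L{\left(t \right)} = -2$ ($L{\left(t \right)} = 2 \left(-1\right) = -2$)
$\left(Q 10 + J{\left(-15,-9 \right)}\right) L{\left(23 \right)} = \left(\left(-2\right) 10 - 9 \left(-9 - 15\right)\right) \left(-2\right) = \left(-20 - -216\right) \left(-2\right) = \left(-20 + 216\right) \left(-2\right) = 196 \left(-2\right) = -392$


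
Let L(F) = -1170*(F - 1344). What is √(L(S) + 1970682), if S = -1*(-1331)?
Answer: 2*√496473 ≈ 1409.2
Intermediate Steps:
S = 1331
L(F) = 1572480 - 1170*F (L(F) = -1170*(-1344 + F) = 1572480 - 1170*F)
√(L(S) + 1970682) = √((1572480 - 1170*1331) + 1970682) = √((1572480 - 1557270) + 1970682) = √(15210 + 1970682) = √1985892 = 2*√496473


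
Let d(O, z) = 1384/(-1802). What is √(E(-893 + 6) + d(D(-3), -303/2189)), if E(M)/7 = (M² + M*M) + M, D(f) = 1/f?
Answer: √8936756957665/901 ≈ 3317.9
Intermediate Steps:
E(M) = 7*M + 14*M² (E(M) = 7*((M² + M*M) + M) = 7*((M² + M²) + M) = 7*(2*M² + M) = 7*(M + 2*M²) = 7*M + 14*M²)
d(O, z) = -692/901 (d(O, z) = 1384*(-1/1802) = -692/901)
√(E(-893 + 6) + d(D(-3), -303/2189)) = √(7*(-893 + 6)*(1 + 2*(-893 + 6)) - 692/901) = √(7*(-887)*(1 + 2*(-887)) - 692/901) = √(7*(-887)*(1 - 1774) - 692/901) = √(7*(-887)*(-1773) - 692/901) = √(11008557 - 692/901) = √(9918709165/901) = √8936756957665/901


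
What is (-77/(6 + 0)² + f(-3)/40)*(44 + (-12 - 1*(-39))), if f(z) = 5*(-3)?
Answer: -12851/72 ≈ -178.49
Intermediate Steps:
f(z) = -15
(-77/(6 + 0)² + f(-3)/40)*(44 + (-12 - 1*(-39))) = (-77/(6 + 0)² - 15/40)*(44 + (-12 - 1*(-39))) = (-77/(6²) - 15*1/40)*(44 + (-12 + 39)) = (-77/36 - 3/8)*(44 + 27) = (-77*1/36 - 3/8)*71 = (-77/36 - 3/8)*71 = -181/72*71 = -12851/72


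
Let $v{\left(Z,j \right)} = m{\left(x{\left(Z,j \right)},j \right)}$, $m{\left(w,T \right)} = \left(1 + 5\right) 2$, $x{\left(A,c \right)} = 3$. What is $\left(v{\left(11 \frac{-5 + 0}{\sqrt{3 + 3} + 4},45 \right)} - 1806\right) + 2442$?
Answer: $648$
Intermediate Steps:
$m{\left(w,T \right)} = 12$ ($m{\left(w,T \right)} = 6 \cdot 2 = 12$)
$v{\left(Z,j \right)} = 12$
$\left(v{\left(11 \frac{-5 + 0}{\sqrt{3 + 3} + 4},45 \right)} - 1806\right) + 2442 = \left(12 - 1806\right) + 2442 = -1794 + 2442 = 648$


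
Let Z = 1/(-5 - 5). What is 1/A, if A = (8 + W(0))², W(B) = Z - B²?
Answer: 100/6241 ≈ 0.016023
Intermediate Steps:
Z = -⅒ (Z = 1/(-10) = -⅒ ≈ -0.10000)
W(B) = -⅒ - B²
A = 6241/100 (A = (8 + (-⅒ - 1*0²))² = (8 + (-⅒ - 1*0))² = (8 + (-⅒ + 0))² = (8 - ⅒)² = (79/10)² = 6241/100 ≈ 62.410)
1/A = 1/(6241/100) = 100/6241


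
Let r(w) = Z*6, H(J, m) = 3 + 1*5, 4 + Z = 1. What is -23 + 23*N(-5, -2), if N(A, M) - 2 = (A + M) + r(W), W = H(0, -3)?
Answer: -552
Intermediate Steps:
Z = -3 (Z = -4 + 1 = -3)
H(J, m) = 8 (H(J, m) = 3 + 5 = 8)
W = 8
r(w) = -18 (r(w) = -3*6 = -18)
N(A, M) = -16 + A + M (N(A, M) = 2 + ((A + M) - 18) = 2 + (-18 + A + M) = -16 + A + M)
-23 + 23*N(-5, -2) = -23 + 23*(-16 - 5 - 2) = -23 + 23*(-23) = -23 - 529 = -552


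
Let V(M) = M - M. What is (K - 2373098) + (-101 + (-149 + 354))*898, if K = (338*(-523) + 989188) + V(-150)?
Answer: -1467292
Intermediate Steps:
V(M) = 0
K = 812414 (K = (338*(-523) + 989188) + 0 = (-176774 + 989188) + 0 = 812414 + 0 = 812414)
(K - 2373098) + (-101 + (-149 + 354))*898 = (812414 - 2373098) + (-101 + (-149 + 354))*898 = -1560684 + (-101 + 205)*898 = -1560684 + 104*898 = -1560684 + 93392 = -1467292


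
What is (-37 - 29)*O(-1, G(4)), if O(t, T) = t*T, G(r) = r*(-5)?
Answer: -1320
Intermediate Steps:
G(r) = -5*r
O(t, T) = T*t
(-37 - 29)*O(-1, G(4)) = (-37 - 29)*(-5*4*(-1)) = -(-1320)*(-1) = -66*20 = -1320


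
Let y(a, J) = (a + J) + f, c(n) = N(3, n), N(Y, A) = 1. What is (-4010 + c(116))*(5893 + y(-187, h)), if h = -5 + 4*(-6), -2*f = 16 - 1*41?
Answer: -45618411/2 ≈ -2.2809e+7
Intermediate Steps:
c(n) = 1
f = 25/2 (f = -(16 - 1*41)/2 = -(16 - 41)/2 = -1/2*(-25) = 25/2 ≈ 12.500)
h = -29 (h = -5 - 24 = -29)
y(a, J) = 25/2 + J + a (y(a, J) = (a + J) + 25/2 = (J + a) + 25/2 = 25/2 + J + a)
(-4010 + c(116))*(5893 + y(-187, h)) = (-4010 + 1)*(5893 + (25/2 - 29 - 187)) = -4009*(5893 - 407/2) = -4009*11379/2 = -45618411/2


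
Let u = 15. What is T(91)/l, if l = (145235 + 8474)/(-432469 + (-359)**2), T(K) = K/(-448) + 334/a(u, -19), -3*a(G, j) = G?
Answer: 1627307577/12296720 ≈ 132.34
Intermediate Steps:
a(G, j) = -G/3
T(K) = -334/5 - K/448 (T(K) = K/(-448) + 334/((-1/3*15)) = K*(-1/448) + 334/(-5) = -K/448 + 334*(-1/5) = -K/448 - 334/5 = -334/5 - K/448)
l = -153709/303588 (l = 153709/(-432469 + 128881) = 153709/(-303588) = 153709*(-1/303588) = -153709/303588 ≈ -0.50631)
T(91)/l = (-334/5 - 1/448*91)/(-153709/303588) = (-334/5 - 13/64)*(-303588/153709) = -21441/320*(-303588/153709) = 1627307577/12296720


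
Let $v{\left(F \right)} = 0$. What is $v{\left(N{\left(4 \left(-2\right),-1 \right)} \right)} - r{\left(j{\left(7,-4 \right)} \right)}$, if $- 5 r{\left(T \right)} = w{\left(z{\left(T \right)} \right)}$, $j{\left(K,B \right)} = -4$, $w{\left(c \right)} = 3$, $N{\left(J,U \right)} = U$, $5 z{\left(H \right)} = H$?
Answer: $\frac{3}{5} \approx 0.6$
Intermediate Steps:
$z{\left(H \right)} = \frac{H}{5}$
$r{\left(T \right)} = - \frac{3}{5}$ ($r{\left(T \right)} = \left(- \frac{1}{5}\right) 3 = - \frac{3}{5}$)
$v{\left(N{\left(4 \left(-2\right),-1 \right)} \right)} - r{\left(j{\left(7,-4 \right)} \right)} = 0 - - \frac{3}{5} = 0 + \frac{3}{5} = \frac{3}{5}$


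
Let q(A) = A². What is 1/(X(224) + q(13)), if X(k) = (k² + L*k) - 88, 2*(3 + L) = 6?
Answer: 1/50257 ≈ 1.9898e-5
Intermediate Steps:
L = 0 (L = -3 + (½)*6 = -3 + 3 = 0)
X(k) = -88 + k² (X(k) = (k² + 0*k) - 88 = (k² + 0) - 88 = k² - 88 = -88 + k²)
1/(X(224) + q(13)) = 1/((-88 + 224²) + 13²) = 1/((-88 + 50176) + 169) = 1/(50088 + 169) = 1/50257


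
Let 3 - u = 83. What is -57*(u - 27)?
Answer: 6099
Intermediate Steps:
u = -80 (u = 3 - 1*83 = 3 - 83 = -80)
-57*(u - 27) = -57*(-80 - 27) = -57*(-107) = 6099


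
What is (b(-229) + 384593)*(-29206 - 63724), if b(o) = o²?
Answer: -40613569620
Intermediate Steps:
(b(-229) + 384593)*(-29206 - 63724) = ((-229)² + 384593)*(-29206 - 63724) = (52441 + 384593)*(-92930) = 437034*(-92930) = -40613569620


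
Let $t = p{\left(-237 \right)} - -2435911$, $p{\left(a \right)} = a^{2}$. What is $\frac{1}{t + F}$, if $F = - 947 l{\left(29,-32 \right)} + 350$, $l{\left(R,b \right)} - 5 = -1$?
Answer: $\frac{1}{2488642} \approx 4.0183 \cdot 10^{-7}$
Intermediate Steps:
$l{\left(R,b \right)} = 4$ ($l{\left(R,b \right)} = 5 - 1 = 4$)
$F = -3438$ ($F = \left(-947\right) 4 + 350 = -3788 + 350 = -3438$)
$t = 2492080$ ($t = \left(-237\right)^{2} - -2435911 = 56169 + 2435911 = 2492080$)
$\frac{1}{t + F} = \frac{1}{2492080 - 3438} = \frac{1}{2488642}$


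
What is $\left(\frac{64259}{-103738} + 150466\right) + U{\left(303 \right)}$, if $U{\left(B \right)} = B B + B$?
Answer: $\frac{25164492305}{103738} \approx 2.4258 \cdot 10^{5}$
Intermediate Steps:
$U{\left(B \right)} = B + B^{2}$ ($U{\left(B \right)} = B^{2} + B = B + B^{2}$)
$\left(\frac{64259}{-103738} + 150466\right) + U{\left(303 \right)} = \left(\frac{64259}{-103738} + 150466\right) + 303 \left(1 + 303\right) = \left(64259 \left(- \frac{1}{103738}\right) + 150466\right) + 303 \cdot 304 = \left(- \frac{64259}{103738} + 150466\right) + 92112 = \frac{15608977649}{103738} + 92112 = \frac{25164492305}{103738}$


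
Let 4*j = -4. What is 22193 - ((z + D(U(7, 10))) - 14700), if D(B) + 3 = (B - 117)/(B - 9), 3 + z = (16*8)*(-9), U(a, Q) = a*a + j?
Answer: 494686/13 ≈ 38053.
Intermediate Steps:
j = -1 (j = (1/4)*(-4) = -1)
U(a, Q) = -1 + a**2 (U(a, Q) = a*a - 1 = a**2 - 1 = -1 + a**2)
z = -1155 (z = -3 + (16*8)*(-9) = -3 + 128*(-9) = -3 - 1152 = -1155)
D(B) = -3 + (-117 + B)/(-9 + B) (D(B) = -3 + (B - 117)/(B - 9) = -3 + (-117 + B)/(-9 + B))
22193 - ((z + D(U(7, 10))) - 14700) = 22193 - ((-1155 + 2*(-45 - (-1 + 7**2))/(-9 + (-1 + 7**2))) - 14700) = 22193 - ((-1155 + 2*(-45 - (-1 + 49))/(-9 + (-1 + 49))) - 14700) = 22193 - ((-1155 + 2*(-45 - 1*48)/(-9 + 48)) - 14700) = 22193 - ((-1155 + 2*(-45 - 48)/39) - 14700) = 22193 - ((-1155 + 2*(1/39)*(-93)) - 14700) = 22193 - ((-1155 - 62/13) - 14700) = 22193 - (-15077/13 - 14700) = 22193 - 1*(-206177/13) = 22193 + 206177/13 = 494686/13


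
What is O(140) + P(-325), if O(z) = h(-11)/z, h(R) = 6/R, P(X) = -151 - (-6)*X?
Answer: -1617773/770 ≈ -2101.0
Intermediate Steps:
P(X) = -151 + 6*X
O(z) = -6/(11*z) (O(z) = (6/(-11))/z = (6*(-1/11))/z = -6/(11*z))
O(140) + P(-325) = -6/11/140 + (-151 + 6*(-325)) = -6/11*1/140 + (-151 - 1950) = -3/770 - 2101 = -1617773/770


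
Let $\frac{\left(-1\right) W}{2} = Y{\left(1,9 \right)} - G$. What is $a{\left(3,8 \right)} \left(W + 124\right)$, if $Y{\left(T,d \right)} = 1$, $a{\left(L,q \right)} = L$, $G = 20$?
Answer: $486$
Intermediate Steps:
$W = 38$ ($W = - 2 \left(1 - 20\right) = \left(-2\right) \left(-19\right) = 38$)
$a{\left(3,8 \right)} \left(W + 124\right) = 3 \left(38 + 124\right) = 3 \cdot 162 = 486$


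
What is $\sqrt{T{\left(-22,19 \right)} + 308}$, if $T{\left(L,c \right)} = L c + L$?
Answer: $2 i \sqrt{33} \approx 11.489 i$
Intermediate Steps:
$T{\left(L,c \right)} = L + L c$
$\sqrt{T{\left(-22,19 \right)} + 308} = \sqrt{- 22 \left(1 + 19\right) + 308} = \sqrt{\left(-22\right) 20 + 308} = \sqrt{-440 + 308} = \sqrt{-132} = 2 i \sqrt{33}$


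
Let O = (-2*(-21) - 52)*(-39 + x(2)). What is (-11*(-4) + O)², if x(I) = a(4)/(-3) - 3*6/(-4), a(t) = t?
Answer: 1456849/9 ≈ 1.6187e+5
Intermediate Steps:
x(I) = 19/6 (x(I) = 4/(-3) - 3*6/(-4) = 4*(-⅓) - 18*(-¼) = -4/3 + 9/2 = 19/6)
O = 1075/3 (O = (-2*(-21) - 52)*(-39 + 19/6) = (42 - 52)*(-215/6) = -10*(-215/6) = 1075/3 ≈ 358.33)
(-11*(-4) + O)² = (-11*(-4) + 1075/3)² = (44 + 1075/3)² = (1207/3)² = 1456849/9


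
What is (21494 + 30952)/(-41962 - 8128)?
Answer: -26223/25045 ≈ -1.0470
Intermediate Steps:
(21494 + 30952)/(-41962 - 8128) = 52446/(-50090) = 52446*(-1/50090) = -26223/25045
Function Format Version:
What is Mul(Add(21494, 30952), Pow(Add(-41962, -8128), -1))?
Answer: Rational(-26223, 25045) ≈ -1.0470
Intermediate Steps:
Mul(Add(21494, 30952), Pow(Add(-41962, -8128), -1)) = Mul(52446, Pow(-50090, -1)) = Mul(52446, Rational(-1, 50090)) = Rational(-26223, 25045)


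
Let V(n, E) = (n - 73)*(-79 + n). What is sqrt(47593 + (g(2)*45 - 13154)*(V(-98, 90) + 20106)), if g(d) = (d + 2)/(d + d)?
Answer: 4*I*sqrt(41268254) ≈ 25696.0*I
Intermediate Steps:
g(d) = (2 + d)/(2*d) (g(d) = (2 + d)/((2*d)) = (2 + d)*(1/(2*d)) = (2 + d)/(2*d))
V(n, E) = (-79 + n)*(-73 + n) (V(n, E) = (-73 + n)*(-79 + n) = (-79 + n)*(-73 + n))
sqrt(47593 + (g(2)*45 - 13154)*(V(-98, 90) + 20106)) = sqrt(47593 + (((1/2)*(2 + 2)/2)*45 - 13154)*((5767 + (-98)**2 - 152*(-98)) + 20106)) = sqrt(47593 + (((1/2)*(1/2)*4)*45 - 13154)*((5767 + 9604 + 14896) + 20106)) = sqrt(47593 + (1*45 - 13154)*(30267 + 20106)) = sqrt(47593 + (45 - 13154)*50373) = sqrt(47593 - 13109*50373) = sqrt(47593 - 660339657) = sqrt(-660292064) = 4*I*sqrt(41268254)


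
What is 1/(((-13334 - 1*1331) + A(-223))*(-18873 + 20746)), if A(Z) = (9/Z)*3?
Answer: -223/6125313106 ≈ -3.6406e-8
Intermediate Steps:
A(Z) = 27/Z
1/(((-13334 - 1*1331) + A(-223))*(-18873 + 20746)) = 1/(((-13334 - 1*1331) + 27/(-223))*(-18873 + 20746)) = 1/(((-13334 - 1331) + 27*(-1/223))*1873) = 1/((-14665 - 27/223)*1873) = 1/(-3270322/223*1873) = 1/(-6125313106/223) = -223/6125313106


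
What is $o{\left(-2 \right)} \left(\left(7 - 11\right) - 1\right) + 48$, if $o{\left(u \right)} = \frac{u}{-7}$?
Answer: $\frac{326}{7} \approx 46.571$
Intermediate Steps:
$o{\left(u \right)} = - \frac{u}{7}$ ($o{\left(u \right)} = u \left(- \frac{1}{7}\right) = - \frac{u}{7}$)
$o{\left(-2 \right)} \left(\left(7 - 11\right) - 1\right) + 48 = \left(- \frac{1}{7}\right) \left(-2\right) \left(\left(7 - 11\right) - 1\right) + 48 = \frac{2 \left(-4 - 1\right)}{7} + 48 = \frac{2}{7} \left(-5\right) + 48 = - \frac{10}{7} + 48 = \frac{326}{7}$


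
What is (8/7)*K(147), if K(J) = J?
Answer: 168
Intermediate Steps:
(8/7)*K(147) = (8/7)*147 = 168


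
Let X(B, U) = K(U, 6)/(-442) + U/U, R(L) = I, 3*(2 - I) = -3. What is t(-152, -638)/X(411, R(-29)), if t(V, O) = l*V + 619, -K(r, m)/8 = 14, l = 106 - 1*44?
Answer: -1945905/277 ≈ -7024.9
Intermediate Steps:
I = 3 (I = 2 - 1/3*(-3) = 2 + 1 = 3)
R(L) = 3
l = 62 (l = 106 - 44 = 62)
K(r, m) = -112 (K(r, m) = -8*14 = -112)
t(V, O) = 619 + 62*V (t(V, O) = 62*V + 619 = 619 + 62*V)
X(B, U) = 277/221 (X(B, U) = -112/(-442) + U/U = -112*(-1/442) + 1 = 56/221 + 1 = 277/221)
t(-152, -638)/X(411, R(-29)) = (619 + 62*(-152))/(277/221) = (619 - 9424)*(221/277) = -8805*221/277 = -1945905/277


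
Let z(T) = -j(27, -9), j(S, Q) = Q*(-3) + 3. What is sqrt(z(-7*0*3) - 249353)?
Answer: I*sqrt(249383) ≈ 499.38*I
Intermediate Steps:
j(S, Q) = 3 - 3*Q (j(S, Q) = -3*Q + 3 = 3 - 3*Q)
z(T) = -30 (z(T) = -(3 - 3*(-9)) = -(3 + 27) = -1*30 = -30)
sqrt(z(-7*0*3) - 249353) = sqrt(-30 - 249353) = sqrt(-249383) = I*sqrt(249383)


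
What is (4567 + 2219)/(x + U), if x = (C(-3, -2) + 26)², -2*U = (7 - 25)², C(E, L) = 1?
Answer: 754/63 ≈ 11.968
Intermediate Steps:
U = -162 (U = -(7 - 25)²/2 = -½*(-18)² = -½*324 = -162)
x = 729 (x = (1 + 26)² = 27² = 729)
(4567 + 2219)/(x + U) = (4567 + 2219)/(729 - 162) = 6786/567 = 6786*(1/567) = 754/63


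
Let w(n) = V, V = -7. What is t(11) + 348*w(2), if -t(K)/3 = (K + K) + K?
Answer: -2535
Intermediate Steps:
w(n) = -7
t(K) = -9*K (t(K) = -3*((K + K) + K) = -3*(2*K + K) = -9*K)
t(11) + 348*w(2) = -9*11 + 348*(-7) = -99 - 2436 = -2535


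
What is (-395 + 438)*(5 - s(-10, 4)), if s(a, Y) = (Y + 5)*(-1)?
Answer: 602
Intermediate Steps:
s(a, Y) = -5 - Y (s(a, Y) = (5 + Y)*(-1) = -5 - Y)
(-395 + 438)*(5 - s(-10, 4)) = (-395 + 438)*(5 - (-5 - 1*4)) = 43*(5 - (-5 - 4)) = 43*(5 - 1*(-9)) = 43*(5 + 9) = 43*14 = 602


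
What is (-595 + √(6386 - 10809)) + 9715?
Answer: 9120 + I*√4423 ≈ 9120.0 + 66.506*I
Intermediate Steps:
(-595 + √(6386 - 10809)) + 9715 = (-595 + √(-4423)) + 9715 = (-595 + I*√4423) + 9715 = 9120 + I*√4423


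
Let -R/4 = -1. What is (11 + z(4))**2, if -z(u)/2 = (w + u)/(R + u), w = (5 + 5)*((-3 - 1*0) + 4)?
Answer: 225/4 ≈ 56.250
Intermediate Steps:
w = 10 (w = 10*((-3 + 0) + 4) = 10*(-3 + 4) = 10*1 = 10)
R = 4 (R = -4*(-1) = 4)
z(u) = -2*(10 + u)/(4 + u)
(11 + z(4))**2 = (11 + 2*(-10 - 1*4)/(4 + 4))**2 = (11 + 2*(-10 - 4)/8)**2 = (11 + 2*(1/8)*(-14))**2 = (11 - 7/2)**2 = (15/2)**2 = 225/4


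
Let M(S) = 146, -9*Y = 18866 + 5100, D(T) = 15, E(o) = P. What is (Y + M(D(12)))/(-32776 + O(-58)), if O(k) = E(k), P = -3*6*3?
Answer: 1618/21105 ≈ 0.076664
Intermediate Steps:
P = -54 (P = -18*3 = -54)
E(o) = -54
O(k) = -54
Y = -23966/9 (Y = -(18866 + 5100)/9 = -⅑*23966 = -23966/9 ≈ -2662.9)
(Y + M(D(12)))/(-32776 + O(-58)) = (-23966/9 + 146)/(-32776 - 54) = -22652/9/(-32830) = -22652/9*(-1/32830) = 1618/21105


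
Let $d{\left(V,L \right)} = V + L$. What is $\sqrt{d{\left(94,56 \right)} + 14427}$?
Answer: $\sqrt{14577} \approx 120.74$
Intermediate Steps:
$d{\left(V,L \right)} = L + V$
$\sqrt{d{\left(94,56 \right)} + 14427} = \sqrt{\left(56 + 94\right) + 14427} = \sqrt{150 + 14427} = \sqrt{14577}$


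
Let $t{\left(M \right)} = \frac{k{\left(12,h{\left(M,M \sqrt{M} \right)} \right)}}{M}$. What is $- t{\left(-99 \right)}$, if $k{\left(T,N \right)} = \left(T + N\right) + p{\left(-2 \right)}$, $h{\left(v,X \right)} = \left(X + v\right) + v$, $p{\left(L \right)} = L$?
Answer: $- \frac{188}{99} - 3 i \sqrt{11} \approx -1.899 - 9.9499 i$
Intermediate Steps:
$h{\left(v,X \right)} = X + 2 v$
$k{\left(T,N \right)} = -2 + N + T$ ($k{\left(T,N \right)} = \left(T + N\right) - 2 = \left(N + T\right) - 2 = -2 + N + T$)
$t{\left(M \right)} = \frac{10 + M^{\frac{3}{2}} + 2 M}{M}$ ($t{\left(M \right)} = \frac{-2 + \left(M \sqrt{M} + 2 M\right) + 12}{M} = \frac{-2 + \left(M^{\frac{3}{2}} + 2 M\right) + 12}{M} = \frac{10 + M^{\frac{3}{2}} + 2 M}{M}$)
$- t{\left(-99 \right)} = - (2 + \sqrt{-99} + \frac{10}{-99}) = - (2 + 3 i \sqrt{11} + 10 \left(- \frac{1}{99}\right)) = - (2 + 3 i \sqrt{11} - \frac{10}{99}) = - (\frac{188}{99} + 3 i \sqrt{11}) = - \frac{188}{99} - 3 i \sqrt{11}$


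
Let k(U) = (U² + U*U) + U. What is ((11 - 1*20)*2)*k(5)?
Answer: -990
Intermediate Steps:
k(U) = U + 2*U² (k(U) = (U² + U²) + U = 2*U² + U = U + 2*U²)
((11 - 1*20)*2)*k(5) = ((11 - 1*20)*2)*(5*(1 + 2*5)) = ((11 - 20)*2)*(5*(1 + 10)) = (-9*2)*(5*11) = -18*55 = -990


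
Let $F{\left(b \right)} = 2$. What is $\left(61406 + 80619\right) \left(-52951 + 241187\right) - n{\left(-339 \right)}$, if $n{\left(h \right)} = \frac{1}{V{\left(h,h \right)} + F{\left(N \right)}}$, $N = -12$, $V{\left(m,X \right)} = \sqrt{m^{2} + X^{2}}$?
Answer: $\frac{3072269586850101}{114919} - \frac{339 \sqrt{2}}{229838} \approx 2.6734 \cdot 10^{10}$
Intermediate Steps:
$V{\left(m,X \right)} = \sqrt{X^{2} + m^{2}}$
$n{\left(h \right)} = \frac{1}{2 + \sqrt{2} \sqrt{h^{2}}}$ ($n{\left(h \right)} = \frac{1}{\sqrt{h^{2} + h^{2}} + 2} = \frac{1}{\sqrt{2 h^{2}} + 2} = \frac{1}{\sqrt{2} \sqrt{h^{2}} + 2} = \frac{1}{2 + \sqrt{2} \sqrt{h^{2}}}$)
$\left(61406 + 80619\right) \left(-52951 + 241187\right) - n{\left(-339 \right)} = \left(61406 + 80619\right) \left(-52951 + 241187\right) - \frac{1}{2 + \sqrt{2} \sqrt{\left(-339\right)^{2}}} = 142025 \cdot 188236 - \frac{1}{2 + \sqrt{2} \sqrt{114921}} = 26734217900 - \frac{1}{2 + \sqrt{2} \cdot 339} = 26734217900 - \frac{1}{2 + 339 \sqrt{2}}$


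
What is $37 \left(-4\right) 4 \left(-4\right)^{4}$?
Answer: $-151552$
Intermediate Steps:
$37 \left(-4\right) 4 \left(-4\right)^{4} = 37 \left(\left(-16\right) 256\right) = 37 \left(-4096\right) = -151552$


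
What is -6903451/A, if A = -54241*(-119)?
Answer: -6903451/6454679 ≈ -1.0695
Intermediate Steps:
A = 6454679
-6903451/A = -6903451/6454679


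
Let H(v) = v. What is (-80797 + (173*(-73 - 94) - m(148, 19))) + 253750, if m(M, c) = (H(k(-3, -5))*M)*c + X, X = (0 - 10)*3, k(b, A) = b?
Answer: 152528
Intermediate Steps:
X = -30 (X = -10*3 = -30)
m(M, c) = -30 - 3*M*c (m(M, c) = (-3*M)*c - 30 = -3*M*c - 30 = -30 - 3*M*c)
(-80797 + (173*(-73 - 94) - m(148, 19))) + 253750 = (-80797 + (173*(-73 - 94) - (-30 - 3*148*19))) + 253750 = (-80797 + (173*(-167) - (-30 - 8436))) + 253750 = (-80797 + (-28891 - 1*(-8466))) + 253750 = (-80797 + (-28891 + 8466)) + 253750 = (-80797 - 20425) + 253750 = -101222 + 253750 = 152528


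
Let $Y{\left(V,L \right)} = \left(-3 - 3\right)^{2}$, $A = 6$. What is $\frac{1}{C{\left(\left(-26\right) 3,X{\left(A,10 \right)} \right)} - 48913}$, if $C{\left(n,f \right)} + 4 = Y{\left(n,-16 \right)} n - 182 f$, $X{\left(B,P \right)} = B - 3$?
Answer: $- \frac{1}{52271} \approx -1.9131 \cdot 10^{-5}$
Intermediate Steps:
$X{\left(B,P \right)} = -3 + B$ ($X{\left(B,P \right)} = B - 3 = -3 + B$)
$Y{\left(V,L \right)} = 36$ ($Y{\left(V,L \right)} = \left(-6\right)^{2} = 36$)
$C{\left(n,f \right)} = -4 - 182 f + 36 n$ ($C{\left(n,f \right)} = -4 - \left(- 36 n + 182 f\right) = -4 - 182 f + 36 n$)
$\frac{1}{C{\left(\left(-26\right) 3,X{\left(A,10 \right)} \right)} - 48913} = \frac{1}{\left(-4 - 182 \left(-3 + 6\right) + 36 \left(\left(-26\right) 3\right)\right) - 48913} = \frac{1}{\left(-4 - 546 + 36 \left(-78\right)\right) - 48913} = \frac{1}{\left(-4 - 546 - 2808\right) - 48913} = \frac{1}{-3358 - 48913} = \frac{1}{-52271} = - \frac{1}{52271}$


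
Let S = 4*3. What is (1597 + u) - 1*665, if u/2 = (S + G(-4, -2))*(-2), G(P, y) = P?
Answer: 900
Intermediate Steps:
S = 12
u = -32 (u = 2*((12 - 4)*(-2)) = 2*(8*(-2)) = 2*(-16) = -32)
(1597 + u) - 1*665 = (1597 - 32) - 1*665 = 1565 - 665 = 900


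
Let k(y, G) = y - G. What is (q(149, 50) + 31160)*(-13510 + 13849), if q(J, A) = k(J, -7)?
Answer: 10616124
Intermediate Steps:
q(J, A) = 7 + J (q(J, A) = J - 1*(-7) = J + 7 = 7 + J)
(q(149, 50) + 31160)*(-13510 + 13849) = ((7 + 149) + 31160)*(-13510 + 13849) = (156 + 31160)*339 = 31316*339 = 10616124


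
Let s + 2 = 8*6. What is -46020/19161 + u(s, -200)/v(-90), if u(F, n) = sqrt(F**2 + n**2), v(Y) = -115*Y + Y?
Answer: -15340/6387 + sqrt(10529)/5130 ≈ -2.3818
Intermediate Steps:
s = 46 (s = -2 + 8*6 = -2 + 48 = 46)
v(Y) = -114*Y
-46020/19161 + u(s, -200)/v(-90) = -46020/19161 + sqrt(46**2 + (-200)**2)/((-114*(-90))) = -46020*1/19161 + sqrt(2116 + 40000)/10260 = -15340/6387 + sqrt(42116)*(1/10260) = -15340/6387 + (2*sqrt(10529))*(1/10260) = -15340/6387 + sqrt(10529)/5130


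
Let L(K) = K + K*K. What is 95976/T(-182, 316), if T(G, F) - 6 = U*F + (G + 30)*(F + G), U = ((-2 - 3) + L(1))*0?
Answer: -47988/10181 ≈ -4.7135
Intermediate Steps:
L(K) = K + K²
U = 0 (U = ((-2 - 3) + 1*(1 + 1))*0 = (-5 + 1*2)*0 = (-5 + 2)*0 = -3*0 = 0)
T(G, F) = 6 + (30 + G)*(F + G) (T(G, F) = 6 + (0*F + (G + 30)*(F + G)) = 6 + (0 + (30 + G)*(F + G)) = 6 + (30 + G)*(F + G))
95976/T(-182, 316) = 95976/(6 + (-182)² + 30*316 + 30*(-182) + 316*(-182)) = 95976/(6 + 33124 + 9480 - 5460 - 57512) = 95976/(-20362) = 95976*(-1/20362) = -47988/10181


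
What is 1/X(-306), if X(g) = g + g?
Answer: -1/612 ≈ -0.0016340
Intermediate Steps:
X(g) = 2*g
1/X(-306) = 1/(2*(-306)) = 1/(-612) = -1/612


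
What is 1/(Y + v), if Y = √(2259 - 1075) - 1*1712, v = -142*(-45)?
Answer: 2339/10941250 - √74/5470625 ≈ 0.00021221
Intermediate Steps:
v = 6390
Y = -1712 + 4*√74 (Y = √1184 - 1712 = 4*√74 - 1712 = -1712 + 4*√74 ≈ -1677.6)
1/(Y + v) = 1/((-1712 + 4*√74) + 6390) = 1/(4678 + 4*√74)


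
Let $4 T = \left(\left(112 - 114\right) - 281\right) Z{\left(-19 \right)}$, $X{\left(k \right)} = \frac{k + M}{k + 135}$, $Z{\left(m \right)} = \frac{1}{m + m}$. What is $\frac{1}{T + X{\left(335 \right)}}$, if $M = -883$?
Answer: $\frac{35720}{24857} \approx 1.437$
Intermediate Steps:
$Z{\left(m \right)} = \frac{1}{2 m}$
$X{\left(k \right)} = \frac{-883 + k}{135 + k}$ ($X{\left(k \right)} = \frac{k - 883}{k + 135} = \frac{-883 + k}{135 + k}$)
$T = \frac{283}{152}$ ($T = \frac{\left(\left(112 - 114\right) - 281\right) \frac{1}{2 \left(-19\right)}}{4} = \frac{\left(-2 - 281\right) \frac{1}{2} \left(- \frac{1}{19}\right)}{4} = \frac{\left(-283\right) \left(- \frac{1}{38}\right)}{4} = \frac{1}{4} \cdot \frac{283}{38} = \frac{283}{152} \approx 1.8618$)
$\frac{1}{T + X{\left(335 \right)}} = \frac{1}{\frac{283}{152} + \frac{-883 + 335}{135 + 335}} = \frac{1}{\frac{283}{152} + \frac{1}{470} \left(-548\right)} = \frac{1}{\frac{283}{152} - \frac{274}{235}} = \frac{1}{\frac{24857}{35720}} = \frac{35720}{24857}$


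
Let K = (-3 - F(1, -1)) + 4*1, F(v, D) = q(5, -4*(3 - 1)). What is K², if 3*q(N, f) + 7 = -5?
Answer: 25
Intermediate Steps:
q(N, f) = -4 (q(N, f) = -7/3 + (⅓)*(-5) = -7/3 - 5/3 = -4)
F(v, D) = -4
K = 5 (K = (-3 - 1*(-4)) + 4*1 = (-3 + 4) + 4 = 1 + 4 = 5)
K² = 5² = 25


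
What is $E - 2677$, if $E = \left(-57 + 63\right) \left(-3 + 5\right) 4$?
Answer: $-2629$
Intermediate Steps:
$E = 48$ ($E = 6 \cdot 2 \cdot 4 = 6 \cdot 8 = 48$)
$E - 2677 = 48 - 2677 = -2629$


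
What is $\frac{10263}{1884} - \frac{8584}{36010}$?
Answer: $\frac{58899729}{11307140} \approx 5.2091$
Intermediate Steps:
$\frac{10263}{1884} - \frac{8584}{36010} = 10263 \cdot \frac{1}{1884} - \frac{4292}{18005} = \frac{3421}{628} - \frac{4292}{18005} = \frac{58899729}{11307140}$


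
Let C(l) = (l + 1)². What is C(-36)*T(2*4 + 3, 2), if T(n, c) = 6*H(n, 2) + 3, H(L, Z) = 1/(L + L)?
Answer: 44100/11 ≈ 4009.1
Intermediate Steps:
H(L, Z) = 1/(2*L)
C(l) = (1 + l)²
T(n, c) = 3 + 3/n (T(n, c) = 6*(1/(2*n)) + 3 = 3/n + 3 = 3 + 3/n)
C(-36)*T(2*4 + 3, 2) = (1 - 36)²*(3 + 3/(2*4 + 3)) = (-35)²*(3 + 3/(8 + 3)) = 1225*(3 + 3/11) = 1225*(36/11) = 44100/11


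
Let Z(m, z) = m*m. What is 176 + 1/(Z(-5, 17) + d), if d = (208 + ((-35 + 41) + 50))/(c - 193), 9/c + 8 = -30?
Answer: 30550911/173543 ≈ 176.04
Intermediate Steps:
Z(m, z) = m²
c = -9/38 (c = 9/(-8 - 30) = 9/(-38) = 9*(-1/38) = -9/38 ≈ -0.23684)
d = -10032/7343 (d = (208 + ((-35 + 41) + 50))/(-9/38 - 193) = (208 + (6 + 50))/(-7343/38) = (208 + 56)*(-38/7343) = 264*(-38/7343) = -10032/7343 ≈ -1.3662)
176 + 1/(Z(-5, 17) + d) = 176 + 1/((-5)² - 10032/7343) = 176 + 1/(25 - 10032/7343) = 176 + 1/(173543/7343) = 176 + 7343/173543 = 30550911/173543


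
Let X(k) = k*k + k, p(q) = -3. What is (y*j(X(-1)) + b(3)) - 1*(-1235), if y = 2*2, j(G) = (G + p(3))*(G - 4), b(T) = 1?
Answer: 1284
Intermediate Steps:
X(k) = k + k² (X(k) = k² + k = k + k²)
j(G) = (-4 + G)*(-3 + G) (j(G) = (G - 3)*(G - 4) = (-3 + G)*(-4 + G) = (-4 + G)*(-3 + G))
y = 4
(y*j(X(-1)) + b(3)) - 1*(-1235) = (4*(12 + (-(1 - 1))² - (-7)*(1 - 1)) + 1) - 1*(-1235) = (4*(12 + (-1*0)² - (-7)*0) + 1) + 1235 = (4*(12 + 0² - 7*0) + 1) + 1235 = (4*(12 + 0 + 0) + 1) + 1235 = (4*12 + 1) + 1235 = (48 + 1) + 1235 = 49 + 1235 = 1284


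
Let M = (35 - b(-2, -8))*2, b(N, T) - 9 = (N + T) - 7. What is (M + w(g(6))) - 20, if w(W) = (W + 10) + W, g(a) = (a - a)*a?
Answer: 76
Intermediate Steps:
b(N, T) = 2 + N + T (b(N, T) = 9 + ((N + T) - 7) = 9 + (-7 + N + T) = 2 + N + T)
g(a) = 0 (g(a) = 0*a = 0)
w(W) = 10 + 2*W (w(W) = (10 + W) + W = 10 + 2*W)
M = 86 (M = (35 - (2 - 2 - 8))*2 = (35 - 1*(-8))*2 = (35 + 8)*2 = 43*2 = 86)
(M + w(g(6))) - 20 = (86 + (10 + 2*0)) - 20 = (86 + (10 + 0)) - 20 = (86 + 10) - 20 = 96 - 20 = 76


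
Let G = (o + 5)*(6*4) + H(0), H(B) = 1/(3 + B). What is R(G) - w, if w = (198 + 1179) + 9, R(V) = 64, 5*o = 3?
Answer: -1322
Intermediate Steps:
o = 3/5 (o = (1/5)*3 = 3/5 ≈ 0.60000)
G = 2021/15 (G = (3/5 + 5)*(6*4) + 1/(3 + 0) = (28/5)*24 + 1/3 = 672/5 + 1/3 = 2021/15 ≈ 134.73)
w = 1386 (w = 1377 + 9 = 1386)
R(G) - w = 64 - 1*1386 = 64 - 1386 = -1322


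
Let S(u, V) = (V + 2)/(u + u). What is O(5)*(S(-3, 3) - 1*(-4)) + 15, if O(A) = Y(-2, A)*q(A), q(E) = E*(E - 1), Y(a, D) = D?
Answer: 995/3 ≈ 331.67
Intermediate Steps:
S(u, V) = (2 + V)/(2*u) (S(u, V) = (2 + V)/((2*u)) = (2 + V)*(1/(2*u)) = (2 + V)/(2*u))
q(E) = E*(-1 + E)
O(A) = A**2*(-1 + A) (O(A) = A*(A*(-1 + A)) = A**2*(-1 + A))
O(5)*(S(-3, 3) - 1*(-4)) + 15 = (5**2*(-1 + 5))*((1/2)*(2 + 3)/(-3) - 1*(-4)) + 15 = (25*4)*((1/2)*(-1/3)*5 + 4) + 15 = 100*(-5/6 + 4) + 15 = 100*(19/6) + 15 = 950/3 + 15 = 995/3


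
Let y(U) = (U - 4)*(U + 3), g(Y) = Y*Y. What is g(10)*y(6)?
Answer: 1800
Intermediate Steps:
g(Y) = Y**2
y(U) = (-4 + U)*(3 + U)
g(10)*y(6) = 10**2*(-12 + 6**2 - 1*6) = 100*(-12 + 36 - 6) = 100*18 = 1800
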